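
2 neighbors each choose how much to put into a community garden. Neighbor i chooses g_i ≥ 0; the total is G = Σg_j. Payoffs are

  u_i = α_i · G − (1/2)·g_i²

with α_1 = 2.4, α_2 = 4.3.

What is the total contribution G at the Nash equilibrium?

Neighbor i's FOC: ∂u_i/∂g_i = α_i − g_i = 0, so g_i* = α_i.
NE contributions = (2.4, 4.3); G = 6.7.

6.7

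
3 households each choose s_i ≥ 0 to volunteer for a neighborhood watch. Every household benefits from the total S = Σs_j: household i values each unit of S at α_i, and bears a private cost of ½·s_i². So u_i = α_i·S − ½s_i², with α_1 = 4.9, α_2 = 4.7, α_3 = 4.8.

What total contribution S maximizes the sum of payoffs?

Planner FOC: ∂(Σu_j)/∂s_i = (Σα_j) − s_i = 0, so s_i^SO = Σα_j = 14.4 for every i; S^SO = 43.2.

43.2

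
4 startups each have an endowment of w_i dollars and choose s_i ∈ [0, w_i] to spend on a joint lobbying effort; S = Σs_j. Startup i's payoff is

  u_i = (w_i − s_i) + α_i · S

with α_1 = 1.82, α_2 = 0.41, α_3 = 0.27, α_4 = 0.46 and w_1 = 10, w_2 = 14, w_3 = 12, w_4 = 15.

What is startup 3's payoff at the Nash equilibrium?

∂u_i/∂s_i = α_i − 1, so startup i contributes w_i if α_i > 1, else 0.
α_i > 1 for i ∈ {1}; NE contributions (10, 0, 0, 0), S = 10.
u_3 = (12 − 0) + 0.27·10 = 14.7.

14.7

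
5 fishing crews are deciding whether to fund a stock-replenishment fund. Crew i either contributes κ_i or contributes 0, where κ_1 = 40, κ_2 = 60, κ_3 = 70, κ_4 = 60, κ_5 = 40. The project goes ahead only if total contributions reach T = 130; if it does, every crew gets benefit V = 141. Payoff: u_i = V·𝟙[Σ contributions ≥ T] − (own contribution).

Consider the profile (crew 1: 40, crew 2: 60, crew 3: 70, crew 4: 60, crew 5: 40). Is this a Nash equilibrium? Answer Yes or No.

No

Total = 270 ≥ 130: provided.
Crew 1 (pledges 40, payoff 101): dropping to 0 → total 230, payoff 141. Profitable deviation.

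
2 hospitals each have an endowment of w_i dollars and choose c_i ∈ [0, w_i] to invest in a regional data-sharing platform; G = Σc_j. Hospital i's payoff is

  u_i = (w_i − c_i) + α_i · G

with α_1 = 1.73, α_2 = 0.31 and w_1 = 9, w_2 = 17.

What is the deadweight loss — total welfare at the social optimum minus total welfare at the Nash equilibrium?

17.68

∂u_i/∂c_i = α_i − 1, so hospital i contributes w_i if α_i > 1, else 0.
α_i > 1 for i ∈ {1}; NE contributions (9, 0), G = 9.
W^NE = Σw_i − G^NE + (Σα_i)·G^NE = 26 + 1.04·9 = 35.36.
Planner: ∂(Σu_j)/∂c_i = Σα_j − 1 = 1.04 > 0, so everyone contributes w_i; G^SO = 26, W^SO = 26 + 1.04·26 = 53.04.
Deadweight loss = 17.68.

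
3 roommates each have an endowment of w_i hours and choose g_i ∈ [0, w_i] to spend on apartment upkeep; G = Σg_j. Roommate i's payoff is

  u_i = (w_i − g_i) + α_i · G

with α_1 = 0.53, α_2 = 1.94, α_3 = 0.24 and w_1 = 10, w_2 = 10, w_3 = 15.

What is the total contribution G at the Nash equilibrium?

∂u_i/∂g_i = α_i − 1, so roommate i contributes w_i if α_i > 1, else 0.
α_i > 1 for i ∈ {2}; NE contributions (0, 10, 0), G = 10.

10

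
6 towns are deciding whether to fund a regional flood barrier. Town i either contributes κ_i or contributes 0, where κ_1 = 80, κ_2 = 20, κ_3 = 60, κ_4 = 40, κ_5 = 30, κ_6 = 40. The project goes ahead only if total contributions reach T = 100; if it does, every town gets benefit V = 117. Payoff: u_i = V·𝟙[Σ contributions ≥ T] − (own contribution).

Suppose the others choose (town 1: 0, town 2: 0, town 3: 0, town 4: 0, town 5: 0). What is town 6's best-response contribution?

0

Others' total = 0. Even contributing 40 gives 40 < 100: no benefit either way.
Best response: 0.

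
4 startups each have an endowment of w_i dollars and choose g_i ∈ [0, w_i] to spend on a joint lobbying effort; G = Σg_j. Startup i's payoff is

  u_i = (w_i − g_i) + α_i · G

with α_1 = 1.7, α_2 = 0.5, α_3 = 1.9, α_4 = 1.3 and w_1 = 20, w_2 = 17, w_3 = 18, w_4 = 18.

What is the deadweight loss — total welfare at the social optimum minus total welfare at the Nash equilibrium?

∂u_i/∂g_i = α_i − 1, so startup i contributes w_i if α_i > 1, else 0.
α_i > 1 for i ∈ {1, 3, 4}; NE contributions (20, 0, 18, 18), G = 56.
W^NE = Σw_i − G^NE + (Σα_i)·G^NE = 73 + 4.4·56 = 319.4.
Planner: ∂(Σu_j)/∂g_i = Σα_j − 1 = 4.4 > 0, so everyone contributes w_i; G^SO = 73, W^SO = 73 + 4.4·73 = 394.2.
Deadweight loss = 74.8.

74.8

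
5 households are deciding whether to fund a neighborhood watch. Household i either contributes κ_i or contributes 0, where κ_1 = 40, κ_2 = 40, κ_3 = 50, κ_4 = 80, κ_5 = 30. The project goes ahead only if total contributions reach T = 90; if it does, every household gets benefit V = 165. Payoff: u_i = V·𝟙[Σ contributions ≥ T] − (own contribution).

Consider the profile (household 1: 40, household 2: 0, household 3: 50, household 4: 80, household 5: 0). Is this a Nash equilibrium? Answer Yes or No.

No

Total = 170 ≥ 90: provided.
Household 1 (pledges 40, payoff 125): dropping to 0 → total 130, payoff 165. Profitable deviation.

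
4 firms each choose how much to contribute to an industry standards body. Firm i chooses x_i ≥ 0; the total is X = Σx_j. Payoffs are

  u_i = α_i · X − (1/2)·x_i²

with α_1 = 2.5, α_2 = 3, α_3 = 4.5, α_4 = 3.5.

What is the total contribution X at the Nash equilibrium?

13.5

Firm i's FOC: ∂u_i/∂x_i = α_i − x_i = 0, so x_i* = α_i.
NE contributions = (2.5, 3, 4.5, 3.5); X = 13.5.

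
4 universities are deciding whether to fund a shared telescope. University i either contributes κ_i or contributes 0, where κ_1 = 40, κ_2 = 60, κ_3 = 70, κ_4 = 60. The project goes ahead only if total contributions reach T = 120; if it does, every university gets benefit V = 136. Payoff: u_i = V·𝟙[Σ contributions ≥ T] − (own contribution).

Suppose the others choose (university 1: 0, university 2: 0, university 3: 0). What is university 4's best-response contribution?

Others' total = 0. Even contributing 60 gives 60 < 120: no benefit either way.
Best response: 0.

0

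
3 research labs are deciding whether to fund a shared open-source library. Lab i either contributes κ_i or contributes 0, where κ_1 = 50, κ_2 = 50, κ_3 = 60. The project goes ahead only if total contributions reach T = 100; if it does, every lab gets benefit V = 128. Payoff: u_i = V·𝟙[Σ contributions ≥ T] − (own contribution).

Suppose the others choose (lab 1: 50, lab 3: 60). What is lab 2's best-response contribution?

Others' total = 110 ≥ 100; contributing adds cost 50 for no extra benefit.
Best response: 0.

0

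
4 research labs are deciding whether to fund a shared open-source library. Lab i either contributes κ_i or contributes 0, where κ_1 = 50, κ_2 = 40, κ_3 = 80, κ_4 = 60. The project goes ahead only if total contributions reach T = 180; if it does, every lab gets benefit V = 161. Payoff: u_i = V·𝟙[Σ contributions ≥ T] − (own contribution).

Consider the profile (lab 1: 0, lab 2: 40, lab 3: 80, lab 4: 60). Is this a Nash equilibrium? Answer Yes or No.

Yes

Total = 180 ≥ 180: provided.
Lab 1 (pledges 0, payoff 161): pledging 50 → total 230, payoff 111. No gain.
Lab 2 (pledges 40, payoff 121): dropping to 0 → total 140, payoff 0. No gain.
Lab 3 (pledges 80, payoff 81): dropping to 0 → total 100, payoff 0. No gain.
Lab 4 (pledges 60, payoff 101): dropping to 0 → total 120, payoff 0. No gain.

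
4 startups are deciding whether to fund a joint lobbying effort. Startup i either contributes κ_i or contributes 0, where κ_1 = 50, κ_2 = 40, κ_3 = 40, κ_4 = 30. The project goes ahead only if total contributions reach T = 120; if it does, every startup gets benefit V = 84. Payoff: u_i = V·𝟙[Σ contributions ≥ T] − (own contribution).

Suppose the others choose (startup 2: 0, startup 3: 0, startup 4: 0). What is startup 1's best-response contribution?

Others' total = 0. Even contributing 50 gives 50 < 120: no benefit either way.
Best response: 0.

0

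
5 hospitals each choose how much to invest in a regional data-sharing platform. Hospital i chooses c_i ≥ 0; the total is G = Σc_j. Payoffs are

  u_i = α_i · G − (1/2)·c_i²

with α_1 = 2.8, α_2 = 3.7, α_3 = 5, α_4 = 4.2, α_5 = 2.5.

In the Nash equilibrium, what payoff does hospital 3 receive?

78.5

Hospital i's FOC: ∂u_i/∂c_i = α_i − c_i = 0, so c_i* = α_i.
NE contributions = (2.8, 3.7, 5, 4.2, 2.5); G = 18.2.
u_3 = α_3·G − ½·(c_3)² = 5·18.2 − ½·5² = 78.5.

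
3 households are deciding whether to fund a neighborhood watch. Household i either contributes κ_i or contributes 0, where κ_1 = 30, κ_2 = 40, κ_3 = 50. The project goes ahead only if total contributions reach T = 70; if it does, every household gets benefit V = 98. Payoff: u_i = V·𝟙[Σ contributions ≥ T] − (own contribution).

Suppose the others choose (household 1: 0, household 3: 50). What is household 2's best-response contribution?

Others' total = 50. Contributing 40 brings total to 90 ≥ 70: gain V − κ_2 = 58.
Best response: 40.

40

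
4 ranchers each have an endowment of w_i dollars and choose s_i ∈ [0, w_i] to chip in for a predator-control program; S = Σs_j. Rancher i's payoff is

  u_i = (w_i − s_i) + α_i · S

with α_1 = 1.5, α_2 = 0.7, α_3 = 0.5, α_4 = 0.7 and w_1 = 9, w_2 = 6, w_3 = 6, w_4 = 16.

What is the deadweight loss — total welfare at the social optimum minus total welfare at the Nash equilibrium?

∂u_i/∂s_i = α_i − 1, so rancher i contributes w_i if α_i > 1, else 0.
α_i > 1 for i ∈ {1}; NE contributions (9, 0, 0, 0), S = 9.
W^NE = Σw_i − S^NE + (Σα_i)·S^NE = 37 + 2.4·9 = 58.6.
Planner: ∂(Σu_j)/∂s_i = Σα_j − 1 = 2.4 > 0, so everyone contributes w_i; S^SO = 37, W^SO = 37 + 2.4·37 = 125.8.
Deadweight loss = 67.2.

67.2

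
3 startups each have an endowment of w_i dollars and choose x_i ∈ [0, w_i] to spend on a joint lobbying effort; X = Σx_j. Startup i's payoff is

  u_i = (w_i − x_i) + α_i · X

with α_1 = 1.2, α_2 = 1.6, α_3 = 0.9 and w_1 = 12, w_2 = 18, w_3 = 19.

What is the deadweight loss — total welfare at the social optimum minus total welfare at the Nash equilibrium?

∂u_i/∂x_i = α_i − 1, so startup i contributes w_i if α_i > 1, else 0.
α_i > 1 for i ∈ {1, 2}; NE contributions (12, 18, 0), X = 30.
W^NE = Σw_i − X^NE + (Σα_i)·X^NE = 49 + 2.7·30 = 130.
Planner: ∂(Σu_j)/∂x_i = Σα_j − 1 = 2.7 > 0, so everyone contributes w_i; X^SO = 49, W^SO = 49 + 2.7·49 = 181.3.
Deadweight loss = 51.3.

51.3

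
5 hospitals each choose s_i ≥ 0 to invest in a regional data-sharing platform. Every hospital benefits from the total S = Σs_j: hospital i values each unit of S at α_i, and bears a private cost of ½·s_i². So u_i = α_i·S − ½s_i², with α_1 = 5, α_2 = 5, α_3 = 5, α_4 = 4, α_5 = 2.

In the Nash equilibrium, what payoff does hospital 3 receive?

Hospital i's FOC: ∂u_i/∂s_i = α_i − s_i = 0, so s_i* = α_i.
NE contributions = (5, 5, 5, 4, 2); S = 21.
u_3 = α_3·S − ½·(s_3)² = 5·21 − ½·5² = 92.5.

92.5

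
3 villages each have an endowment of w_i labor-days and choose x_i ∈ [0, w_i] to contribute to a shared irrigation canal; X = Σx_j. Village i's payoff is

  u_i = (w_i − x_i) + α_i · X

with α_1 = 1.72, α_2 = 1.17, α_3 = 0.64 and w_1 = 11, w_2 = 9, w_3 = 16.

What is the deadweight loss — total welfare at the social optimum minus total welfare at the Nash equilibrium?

40.48

∂u_i/∂x_i = α_i − 1, so village i contributes w_i if α_i > 1, else 0.
α_i > 1 for i ∈ {1, 2}; NE contributions (11, 9, 0), X = 20.
W^NE = Σw_i − X^NE + (Σα_i)·X^NE = 36 + 2.53·20 = 86.6.
Planner: ∂(Σu_j)/∂x_i = Σα_j − 1 = 2.53 > 0, so everyone contributes w_i; X^SO = 36, W^SO = 36 + 2.53·36 = 127.08.
Deadweight loss = 40.48.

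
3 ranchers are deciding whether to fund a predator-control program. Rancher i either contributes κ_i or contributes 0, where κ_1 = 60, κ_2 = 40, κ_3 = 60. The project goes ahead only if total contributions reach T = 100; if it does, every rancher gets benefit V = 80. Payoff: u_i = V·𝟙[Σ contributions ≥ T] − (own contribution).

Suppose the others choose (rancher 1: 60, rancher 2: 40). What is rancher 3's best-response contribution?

Others' total = 100 ≥ 100; contributing adds cost 60 for no extra benefit.
Best response: 0.

0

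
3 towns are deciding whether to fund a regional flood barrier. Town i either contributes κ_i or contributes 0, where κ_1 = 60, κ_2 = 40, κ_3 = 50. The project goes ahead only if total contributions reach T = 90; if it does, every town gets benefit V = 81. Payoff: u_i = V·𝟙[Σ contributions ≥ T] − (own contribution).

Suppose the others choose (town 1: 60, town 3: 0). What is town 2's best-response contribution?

Others' total = 60. Contributing 40 brings total to 100 ≥ 90: gain V − κ_2 = 41.
Best response: 40.

40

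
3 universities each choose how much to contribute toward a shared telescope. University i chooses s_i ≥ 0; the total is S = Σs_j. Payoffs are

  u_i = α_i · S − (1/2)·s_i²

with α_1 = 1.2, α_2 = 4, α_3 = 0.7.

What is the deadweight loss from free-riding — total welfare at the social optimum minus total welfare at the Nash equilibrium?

University i's FOC: ∂u_i/∂s_i = α_i − s_i = 0, so s_i* = α_i.
NE contributions = (1.2, 4, 0.7); S = 5.9.
W^NE = (Σα)·S − ½Σα_i² = 5.9² − ½·17.93 = 25.845.
Planner sets s_i = Σα_j = 5.9 for every i, so S^SO = 3·5.9 = 17.7.
W^SO = (Σα)·S^SO − ½·3·(Σα)² = (3/2)·5.9² = 52.215.
Deadweight loss = W^SO − W^NE = 26.37.

26.37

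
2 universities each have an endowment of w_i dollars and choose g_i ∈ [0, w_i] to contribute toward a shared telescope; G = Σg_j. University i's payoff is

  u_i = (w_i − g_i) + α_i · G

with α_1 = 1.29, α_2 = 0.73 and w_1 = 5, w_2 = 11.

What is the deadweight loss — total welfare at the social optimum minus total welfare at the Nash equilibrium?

11.22

∂u_i/∂g_i = α_i − 1, so university i contributes w_i if α_i > 1, else 0.
α_i > 1 for i ∈ {1}; NE contributions (5, 0), G = 5.
W^NE = Σw_i − G^NE + (Σα_i)·G^NE = 16 + 1.02·5 = 21.1.
Planner: ∂(Σu_j)/∂g_i = Σα_j − 1 = 1.02 > 0, so everyone contributes w_i; G^SO = 16, W^SO = 16 + 1.02·16 = 32.32.
Deadweight loss = 11.22.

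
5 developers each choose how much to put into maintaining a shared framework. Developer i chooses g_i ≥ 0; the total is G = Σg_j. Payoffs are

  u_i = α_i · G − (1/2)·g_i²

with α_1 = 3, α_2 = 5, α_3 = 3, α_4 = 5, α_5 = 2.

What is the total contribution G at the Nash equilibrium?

18

Developer i's FOC: ∂u_i/∂g_i = α_i − g_i = 0, so g_i* = α_i.
NE contributions = (3, 5, 3, 5, 2); G = 18.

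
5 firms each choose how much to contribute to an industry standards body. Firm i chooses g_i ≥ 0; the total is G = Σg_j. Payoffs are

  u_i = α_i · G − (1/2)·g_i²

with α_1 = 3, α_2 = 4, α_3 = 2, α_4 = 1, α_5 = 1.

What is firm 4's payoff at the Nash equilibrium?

10.5

Firm i's FOC: ∂u_i/∂g_i = α_i − g_i = 0, so g_i* = α_i.
NE contributions = (3, 4, 2, 1, 1); G = 11.
u_4 = α_4·G − ½·(g_4)² = 1·11 − ½·1² = 10.5.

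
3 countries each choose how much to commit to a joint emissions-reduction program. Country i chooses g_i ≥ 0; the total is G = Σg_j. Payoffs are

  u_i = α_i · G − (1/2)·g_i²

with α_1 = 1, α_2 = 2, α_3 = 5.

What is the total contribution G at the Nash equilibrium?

Country i's FOC: ∂u_i/∂g_i = α_i − g_i = 0, so g_i* = α_i.
NE contributions = (1, 2, 5); G = 8.

8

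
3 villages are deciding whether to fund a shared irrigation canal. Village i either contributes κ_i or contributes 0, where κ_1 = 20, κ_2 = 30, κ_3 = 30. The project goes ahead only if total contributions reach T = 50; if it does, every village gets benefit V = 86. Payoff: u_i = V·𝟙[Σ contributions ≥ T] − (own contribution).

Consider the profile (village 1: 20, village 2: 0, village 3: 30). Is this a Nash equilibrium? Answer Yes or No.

Yes

Total = 50 ≥ 50: provided.
Village 1 (pledges 20, payoff 66): dropping to 0 → total 30, payoff 0. No gain.
Village 2 (pledges 0, payoff 86): pledging 30 → total 80, payoff 56. No gain.
Village 3 (pledges 30, payoff 56): dropping to 0 → total 20, payoff 0. No gain.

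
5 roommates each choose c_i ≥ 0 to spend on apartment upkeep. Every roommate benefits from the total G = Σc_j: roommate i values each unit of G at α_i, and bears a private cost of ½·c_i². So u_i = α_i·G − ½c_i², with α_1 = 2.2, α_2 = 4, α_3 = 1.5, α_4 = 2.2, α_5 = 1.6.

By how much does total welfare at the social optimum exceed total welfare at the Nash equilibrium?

213.62

Roommate i's FOC: ∂u_i/∂c_i = α_i − c_i = 0, so c_i* = α_i.
NE contributions = (2.2, 4, 1.5, 2.2, 1.6); G = 11.5.
W^NE = (Σα)·G − ½Σα_i² = 11.5² − ½·30.49 = 117.005.
Planner sets c_i = Σα_j = 11.5 for every i, so G^SO = 5·11.5 = 57.5.
W^SO = (Σα)·G^SO − ½·5·(Σα)² = (5/2)·11.5² = 330.625.
Deadweight loss = W^SO − W^NE = 213.62.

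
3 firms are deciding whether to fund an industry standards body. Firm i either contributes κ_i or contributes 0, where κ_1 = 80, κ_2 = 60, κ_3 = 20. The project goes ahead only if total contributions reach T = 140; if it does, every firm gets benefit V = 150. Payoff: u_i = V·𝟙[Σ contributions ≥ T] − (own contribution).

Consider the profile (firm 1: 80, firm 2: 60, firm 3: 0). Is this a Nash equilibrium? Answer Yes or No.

Total = 140 ≥ 140: provided.
Firm 1 (pledges 80, payoff 70): dropping to 0 → total 60, payoff 0. No gain.
Firm 2 (pledges 60, payoff 90): dropping to 0 → total 80, payoff 0. No gain.
Firm 3 (pledges 0, payoff 150): pledging 20 → total 160, payoff 130. No gain.

Yes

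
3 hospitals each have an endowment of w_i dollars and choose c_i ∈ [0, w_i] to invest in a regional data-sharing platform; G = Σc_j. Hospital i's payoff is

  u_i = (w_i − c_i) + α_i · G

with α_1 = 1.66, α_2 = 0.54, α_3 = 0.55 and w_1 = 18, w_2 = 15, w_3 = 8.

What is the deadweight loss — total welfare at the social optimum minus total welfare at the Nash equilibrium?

∂u_i/∂c_i = α_i − 1, so hospital i contributes w_i if α_i > 1, else 0.
α_i > 1 for i ∈ {1}; NE contributions (18, 0, 0), G = 18.
W^NE = Σw_i − G^NE + (Σα_i)·G^NE = 41 + 1.75·18 = 72.5.
Planner: ∂(Σu_j)/∂c_i = Σα_j − 1 = 1.75 > 0, so everyone contributes w_i; G^SO = 41, W^SO = 41 + 1.75·41 = 112.75.
Deadweight loss = 40.25.

40.25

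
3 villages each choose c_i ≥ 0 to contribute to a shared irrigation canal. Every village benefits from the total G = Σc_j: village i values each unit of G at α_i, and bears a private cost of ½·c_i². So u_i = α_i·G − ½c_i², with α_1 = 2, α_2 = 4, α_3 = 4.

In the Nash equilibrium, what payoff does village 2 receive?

Village i's FOC: ∂u_i/∂c_i = α_i − c_i = 0, so c_i* = α_i.
NE contributions = (2, 4, 4); G = 10.
u_2 = α_2·G − ½·(c_2)² = 4·10 − ½·4² = 32.

32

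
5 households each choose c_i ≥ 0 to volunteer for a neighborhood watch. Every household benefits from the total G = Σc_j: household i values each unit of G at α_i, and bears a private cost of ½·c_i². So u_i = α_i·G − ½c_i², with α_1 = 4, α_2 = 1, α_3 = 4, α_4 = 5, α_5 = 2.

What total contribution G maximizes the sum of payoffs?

Planner FOC: ∂(Σu_j)/∂c_i = (Σα_j) − c_i = 0, so c_i^SO = Σα_j = 16 for every i; G^SO = 80.

80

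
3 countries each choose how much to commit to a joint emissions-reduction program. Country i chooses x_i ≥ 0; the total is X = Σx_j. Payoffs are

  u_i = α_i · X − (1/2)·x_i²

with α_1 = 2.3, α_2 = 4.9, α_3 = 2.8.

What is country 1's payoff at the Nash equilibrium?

Country i's FOC: ∂u_i/∂x_i = α_i − x_i = 0, so x_i* = α_i.
NE contributions = (2.3, 4.9, 2.8); X = 10.
u_1 = α_1·X − ½·(x_1)² = 2.3·10 − ½·2.3² = 20.355.

20.355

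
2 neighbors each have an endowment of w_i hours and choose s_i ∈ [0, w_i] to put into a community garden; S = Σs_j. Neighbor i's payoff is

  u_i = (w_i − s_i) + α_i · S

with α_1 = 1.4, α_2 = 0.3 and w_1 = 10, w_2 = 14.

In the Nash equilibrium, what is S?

10

∂u_i/∂s_i = α_i − 1, so neighbor i contributes w_i if α_i > 1, else 0.
α_i > 1 for i ∈ {1}; NE contributions (10, 0), S = 10.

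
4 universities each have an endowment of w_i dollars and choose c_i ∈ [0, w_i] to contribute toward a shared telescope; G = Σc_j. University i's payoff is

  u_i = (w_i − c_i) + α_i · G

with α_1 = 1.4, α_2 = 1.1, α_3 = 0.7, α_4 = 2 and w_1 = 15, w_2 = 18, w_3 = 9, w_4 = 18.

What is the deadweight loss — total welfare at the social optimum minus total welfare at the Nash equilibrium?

∂u_i/∂c_i = α_i − 1, so university i contributes w_i if α_i > 1, else 0.
α_i > 1 for i ∈ {1, 2, 4}; NE contributions (15, 18, 0, 18), G = 51.
W^NE = Σw_i − G^NE + (Σα_i)·G^NE = 60 + 4.2·51 = 274.2.
Planner: ∂(Σu_j)/∂c_i = Σα_j − 1 = 4.2 > 0, so everyone contributes w_i; G^SO = 60, W^SO = 60 + 4.2·60 = 312.
Deadweight loss = 37.8.

37.8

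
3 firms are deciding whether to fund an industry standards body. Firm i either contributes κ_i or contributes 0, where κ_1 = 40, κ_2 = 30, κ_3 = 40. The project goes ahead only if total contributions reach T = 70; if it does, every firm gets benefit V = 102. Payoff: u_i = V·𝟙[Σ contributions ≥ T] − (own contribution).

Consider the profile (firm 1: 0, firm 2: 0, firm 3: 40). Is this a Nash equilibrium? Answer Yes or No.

No

Total = 40 < 70: not provided.
Firm 1 (pledges 0, payoff 0): pledging 40 → total 80, payoff 62. Profitable deviation.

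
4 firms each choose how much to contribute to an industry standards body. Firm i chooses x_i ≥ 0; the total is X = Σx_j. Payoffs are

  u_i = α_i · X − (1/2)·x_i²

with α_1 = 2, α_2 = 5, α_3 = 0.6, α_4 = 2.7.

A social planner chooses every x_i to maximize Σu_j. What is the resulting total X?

Planner FOC: ∂(Σu_j)/∂x_i = (Σα_j) − x_i = 0, so x_i^SO = Σα_j = 10.3 for every i; X^SO = 41.2.

41.2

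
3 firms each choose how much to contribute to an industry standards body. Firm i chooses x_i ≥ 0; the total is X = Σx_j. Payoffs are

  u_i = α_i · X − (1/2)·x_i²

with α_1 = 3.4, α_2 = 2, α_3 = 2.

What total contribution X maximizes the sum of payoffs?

Planner FOC: ∂(Σu_j)/∂x_i = (Σα_j) − x_i = 0, so x_i^SO = Σα_j = 7.4 for every i; X^SO = 22.2.

22.2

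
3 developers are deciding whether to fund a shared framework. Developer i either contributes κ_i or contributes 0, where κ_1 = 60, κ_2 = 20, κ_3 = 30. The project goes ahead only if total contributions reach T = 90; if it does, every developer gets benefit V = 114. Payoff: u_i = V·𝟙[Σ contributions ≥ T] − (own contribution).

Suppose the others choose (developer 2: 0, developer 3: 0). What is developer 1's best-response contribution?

0

Others' total = 0. Even contributing 60 gives 60 < 90: no benefit either way.
Best response: 0.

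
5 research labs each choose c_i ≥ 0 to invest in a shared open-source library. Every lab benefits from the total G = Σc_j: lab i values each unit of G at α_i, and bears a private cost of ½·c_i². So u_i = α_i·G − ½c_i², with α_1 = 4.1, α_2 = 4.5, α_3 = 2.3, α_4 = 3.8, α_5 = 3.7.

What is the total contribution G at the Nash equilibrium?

Lab i's FOC: ∂u_i/∂c_i = α_i − c_i = 0, so c_i* = α_i.
NE contributions = (4.1, 4.5, 2.3, 3.8, 3.7); G = 18.4.

18.4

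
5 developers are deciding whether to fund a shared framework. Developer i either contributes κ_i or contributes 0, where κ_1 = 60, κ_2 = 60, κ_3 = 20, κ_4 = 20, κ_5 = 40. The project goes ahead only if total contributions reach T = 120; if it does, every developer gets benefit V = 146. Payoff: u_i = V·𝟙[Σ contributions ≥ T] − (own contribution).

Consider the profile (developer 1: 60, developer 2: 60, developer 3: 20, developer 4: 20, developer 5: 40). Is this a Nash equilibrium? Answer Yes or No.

No

Total = 200 ≥ 120: provided.
Developer 1 (pledges 60, payoff 86): dropping to 0 → total 140, payoff 146. Profitable deviation.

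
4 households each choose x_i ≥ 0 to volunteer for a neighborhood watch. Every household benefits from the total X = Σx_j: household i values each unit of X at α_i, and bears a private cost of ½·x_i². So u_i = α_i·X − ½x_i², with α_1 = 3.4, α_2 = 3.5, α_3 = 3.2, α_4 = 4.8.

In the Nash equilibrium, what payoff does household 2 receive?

Household i's FOC: ∂u_i/∂x_i = α_i − x_i = 0, so x_i* = α_i.
NE contributions = (3.4, 3.5, 3.2, 4.8); X = 14.9.
u_2 = α_2·X − ½·(x_2)² = 3.5·14.9 − ½·3.5² = 46.025.

46.025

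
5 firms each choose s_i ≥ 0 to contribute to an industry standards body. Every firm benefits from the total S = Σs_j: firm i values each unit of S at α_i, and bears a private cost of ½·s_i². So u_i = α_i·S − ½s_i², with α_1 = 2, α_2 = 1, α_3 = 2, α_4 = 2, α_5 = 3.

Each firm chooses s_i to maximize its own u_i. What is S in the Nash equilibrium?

Firm i's FOC: ∂u_i/∂s_i = α_i − s_i = 0, so s_i* = α_i.
NE contributions = (2, 1, 2, 2, 3); S = 10.

10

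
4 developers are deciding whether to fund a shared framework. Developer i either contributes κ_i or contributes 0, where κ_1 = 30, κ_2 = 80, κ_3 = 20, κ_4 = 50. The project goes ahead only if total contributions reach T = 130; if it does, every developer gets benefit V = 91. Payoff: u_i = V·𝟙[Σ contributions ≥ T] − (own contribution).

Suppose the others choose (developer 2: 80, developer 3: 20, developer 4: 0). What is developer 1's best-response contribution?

Others' total = 100. Contributing 30 brings total to 130 ≥ 130: gain V − κ_1 = 61.
Best response: 30.

30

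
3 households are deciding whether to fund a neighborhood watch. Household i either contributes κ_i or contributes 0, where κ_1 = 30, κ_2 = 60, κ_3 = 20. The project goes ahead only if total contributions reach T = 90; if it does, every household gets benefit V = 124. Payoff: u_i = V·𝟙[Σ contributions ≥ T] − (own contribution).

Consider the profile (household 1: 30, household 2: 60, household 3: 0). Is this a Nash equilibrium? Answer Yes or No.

Total = 90 ≥ 90: provided.
Household 1 (pledges 30, payoff 94): dropping to 0 → total 60, payoff 0. No gain.
Household 2 (pledges 60, payoff 64): dropping to 0 → total 30, payoff 0. No gain.
Household 3 (pledges 0, payoff 124): pledging 20 → total 110, payoff 104. No gain.

Yes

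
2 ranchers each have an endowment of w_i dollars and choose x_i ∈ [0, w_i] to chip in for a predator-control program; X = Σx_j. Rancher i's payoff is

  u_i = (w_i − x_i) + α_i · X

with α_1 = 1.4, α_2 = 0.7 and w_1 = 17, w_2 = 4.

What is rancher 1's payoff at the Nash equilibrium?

23.8

∂u_i/∂x_i = α_i − 1, so rancher i contributes w_i if α_i > 1, else 0.
α_i > 1 for i ∈ {1}; NE contributions (17, 0), X = 17.
u_1 = (17 − 17) + 1.4·17 = 23.8.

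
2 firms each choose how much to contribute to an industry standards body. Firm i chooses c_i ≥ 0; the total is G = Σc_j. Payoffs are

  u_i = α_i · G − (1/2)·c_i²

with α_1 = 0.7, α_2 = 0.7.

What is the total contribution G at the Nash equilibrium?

Firm i's FOC: ∂u_i/∂c_i = α_i − c_i = 0, so c_i* = α_i.
NE contributions = (0.7, 0.7); G = 1.4.

1.4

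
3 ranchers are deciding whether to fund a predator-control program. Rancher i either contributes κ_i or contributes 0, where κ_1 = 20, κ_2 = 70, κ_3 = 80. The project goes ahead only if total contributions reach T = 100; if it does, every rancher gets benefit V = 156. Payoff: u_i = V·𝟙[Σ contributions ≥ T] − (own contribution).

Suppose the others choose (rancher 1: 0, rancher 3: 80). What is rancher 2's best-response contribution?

Others' total = 80. Contributing 70 brings total to 150 ≥ 100: gain V − κ_2 = 86.
Best response: 70.

70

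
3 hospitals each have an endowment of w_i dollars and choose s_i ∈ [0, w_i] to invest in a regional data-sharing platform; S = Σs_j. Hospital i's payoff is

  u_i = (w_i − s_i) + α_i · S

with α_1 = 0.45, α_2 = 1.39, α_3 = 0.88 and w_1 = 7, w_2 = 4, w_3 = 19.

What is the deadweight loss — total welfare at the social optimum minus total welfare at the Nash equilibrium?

44.72

∂u_i/∂s_i = α_i − 1, so hospital i contributes w_i if α_i > 1, else 0.
α_i > 1 for i ∈ {2}; NE contributions (0, 4, 0), S = 4.
W^NE = Σw_i − S^NE + (Σα_i)·S^NE = 30 + 1.72·4 = 36.88.
Planner: ∂(Σu_j)/∂s_i = Σα_j − 1 = 1.72 > 0, so everyone contributes w_i; S^SO = 30, W^SO = 30 + 1.72·30 = 81.6.
Deadweight loss = 44.72.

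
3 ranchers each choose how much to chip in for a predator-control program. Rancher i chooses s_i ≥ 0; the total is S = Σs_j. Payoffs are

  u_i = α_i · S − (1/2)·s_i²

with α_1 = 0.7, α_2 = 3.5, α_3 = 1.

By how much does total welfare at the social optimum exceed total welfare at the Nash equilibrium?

20.39

Rancher i's FOC: ∂u_i/∂s_i = α_i − s_i = 0, so s_i* = α_i.
NE contributions = (0.7, 3.5, 1); S = 5.2.
W^NE = (Σα)·S − ½Σα_i² = 5.2² − ½·13.74 = 20.17.
Planner sets s_i = Σα_j = 5.2 for every i, so S^SO = 3·5.2 = 15.6.
W^SO = (Σα)·S^SO − ½·3·(Σα)² = (3/2)·5.2² = 40.56.
Deadweight loss = W^SO − W^NE = 20.39.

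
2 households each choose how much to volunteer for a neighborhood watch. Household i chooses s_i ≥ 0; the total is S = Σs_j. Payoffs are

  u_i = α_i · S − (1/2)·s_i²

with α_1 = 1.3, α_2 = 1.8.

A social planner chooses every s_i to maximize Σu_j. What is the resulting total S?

Planner FOC: ∂(Σu_j)/∂s_i = (Σα_j) − s_i = 0, so s_i^SO = Σα_j = 3.1 for every i; S^SO = 6.2.

6.2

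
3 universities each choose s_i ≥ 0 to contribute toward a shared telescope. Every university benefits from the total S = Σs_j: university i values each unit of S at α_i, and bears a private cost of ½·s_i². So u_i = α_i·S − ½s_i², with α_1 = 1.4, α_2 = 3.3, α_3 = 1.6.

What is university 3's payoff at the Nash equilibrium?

8.8

University i's FOC: ∂u_i/∂s_i = α_i − s_i = 0, so s_i* = α_i.
NE contributions = (1.4, 3.3, 1.6); S = 6.3.
u_3 = α_3·S − ½·(s_3)² = 1.6·6.3 − ½·1.6² = 8.8.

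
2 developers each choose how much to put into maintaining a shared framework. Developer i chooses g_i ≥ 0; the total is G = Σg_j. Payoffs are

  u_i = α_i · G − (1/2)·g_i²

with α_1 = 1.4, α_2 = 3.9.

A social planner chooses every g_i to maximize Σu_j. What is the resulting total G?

10.6

Planner FOC: ∂(Σu_j)/∂g_i = (Σα_j) − g_i = 0, so g_i^SO = Σα_j = 5.3 for every i; G^SO = 10.6.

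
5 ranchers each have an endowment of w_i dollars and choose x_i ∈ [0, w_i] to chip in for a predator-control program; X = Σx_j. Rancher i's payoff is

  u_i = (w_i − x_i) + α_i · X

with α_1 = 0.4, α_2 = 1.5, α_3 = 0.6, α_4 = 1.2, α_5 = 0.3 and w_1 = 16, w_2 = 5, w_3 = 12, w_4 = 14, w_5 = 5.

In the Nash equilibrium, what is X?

∂u_i/∂x_i = α_i − 1, so rancher i contributes w_i if α_i > 1, else 0.
α_i > 1 for i ∈ {2, 4}; NE contributions (0, 5, 0, 14, 0), X = 19.

19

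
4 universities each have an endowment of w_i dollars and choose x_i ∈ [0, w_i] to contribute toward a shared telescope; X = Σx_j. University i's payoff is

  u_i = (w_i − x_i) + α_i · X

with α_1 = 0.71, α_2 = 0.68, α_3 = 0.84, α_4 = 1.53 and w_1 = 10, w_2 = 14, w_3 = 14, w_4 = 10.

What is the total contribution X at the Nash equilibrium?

10

∂u_i/∂x_i = α_i − 1, so university i contributes w_i if α_i > 1, else 0.
α_i > 1 for i ∈ {4}; NE contributions (0, 0, 0, 10), X = 10.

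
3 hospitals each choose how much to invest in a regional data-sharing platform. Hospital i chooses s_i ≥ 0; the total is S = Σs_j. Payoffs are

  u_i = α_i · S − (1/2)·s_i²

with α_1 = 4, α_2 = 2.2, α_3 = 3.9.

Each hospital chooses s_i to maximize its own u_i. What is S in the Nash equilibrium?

Hospital i's FOC: ∂u_i/∂s_i = α_i − s_i = 0, so s_i* = α_i.
NE contributions = (4, 2.2, 3.9); S = 10.1.

10.1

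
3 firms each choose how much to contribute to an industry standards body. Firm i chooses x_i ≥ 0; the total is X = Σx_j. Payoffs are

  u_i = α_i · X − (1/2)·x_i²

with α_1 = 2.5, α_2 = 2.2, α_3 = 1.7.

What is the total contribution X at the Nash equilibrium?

6.4

Firm i's FOC: ∂u_i/∂x_i = α_i − x_i = 0, so x_i* = α_i.
NE contributions = (2.5, 2.2, 1.7); X = 6.4.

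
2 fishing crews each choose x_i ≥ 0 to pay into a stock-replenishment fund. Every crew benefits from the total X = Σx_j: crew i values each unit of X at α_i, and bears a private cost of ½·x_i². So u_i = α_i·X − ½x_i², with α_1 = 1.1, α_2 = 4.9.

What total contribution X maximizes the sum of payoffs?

Planner FOC: ∂(Σu_j)/∂x_i = (Σα_j) − x_i = 0, so x_i^SO = Σα_j = 6 for every i; X^SO = 12.

12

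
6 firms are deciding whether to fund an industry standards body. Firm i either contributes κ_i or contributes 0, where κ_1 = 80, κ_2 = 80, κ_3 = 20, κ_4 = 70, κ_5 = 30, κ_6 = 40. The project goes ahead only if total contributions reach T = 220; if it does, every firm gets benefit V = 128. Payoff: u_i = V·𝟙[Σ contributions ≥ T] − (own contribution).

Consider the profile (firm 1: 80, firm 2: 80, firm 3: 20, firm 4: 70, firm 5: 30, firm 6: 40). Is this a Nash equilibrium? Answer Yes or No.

Total = 320 ≥ 220: provided.
Firm 1 (pledges 80, payoff 48): dropping to 0 → total 240, payoff 128. Profitable deviation.

No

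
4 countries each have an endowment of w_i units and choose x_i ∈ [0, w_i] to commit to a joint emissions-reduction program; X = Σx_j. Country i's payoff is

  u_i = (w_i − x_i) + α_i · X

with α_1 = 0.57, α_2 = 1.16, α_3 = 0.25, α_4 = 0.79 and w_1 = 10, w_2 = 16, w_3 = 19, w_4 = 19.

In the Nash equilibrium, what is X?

∂u_i/∂x_i = α_i − 1, so country i contributes w_i if α_i > 1, else 0.
α_i > 1 for i ∈ {2}; NE contributions (0, 16, 0, 0), X = 16.

16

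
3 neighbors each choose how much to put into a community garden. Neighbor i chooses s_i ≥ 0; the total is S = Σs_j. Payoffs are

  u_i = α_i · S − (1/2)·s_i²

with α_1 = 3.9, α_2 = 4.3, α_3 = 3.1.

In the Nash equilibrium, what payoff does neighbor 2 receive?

Neighbor i's FOC: ∂u_i/∂s_i = α_i − s_i = 0, so s_i* = α_i.
NE contributions = (3.9, 4.3, 3.1); S = 11.3.
u_2 = α_2·S − ½·(s_2)² = 4.3·11.3 − ½·4.3² = 39.345.

39.345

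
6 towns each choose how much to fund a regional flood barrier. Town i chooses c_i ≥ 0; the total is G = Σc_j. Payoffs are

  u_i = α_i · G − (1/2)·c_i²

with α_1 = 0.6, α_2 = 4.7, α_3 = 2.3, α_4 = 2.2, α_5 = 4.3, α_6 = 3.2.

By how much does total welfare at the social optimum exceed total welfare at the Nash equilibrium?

Town i's FOC: ∂u_i/∂c_i = α_i − c_i = 0, so c_i* = α_i.
NE contributions = (0.6, 4.7, 2.3, 2.2, 4.3, 3.2); G = 17.3.
W^NE = (Σα)·G − ½Σα_i² = 17.3² − ½·61.31 = 268.635.
Planner sets c_i = Σα_j = 17.3 for every i, so G^SO = 6·17.3 = 103.8.
W^SO = (Σα)·G^SO − ½·6·(Σα)² = (6/2)·17.3² = 897.87.
Deadweight loss = W^SO − W^NE = 629.235.

629.235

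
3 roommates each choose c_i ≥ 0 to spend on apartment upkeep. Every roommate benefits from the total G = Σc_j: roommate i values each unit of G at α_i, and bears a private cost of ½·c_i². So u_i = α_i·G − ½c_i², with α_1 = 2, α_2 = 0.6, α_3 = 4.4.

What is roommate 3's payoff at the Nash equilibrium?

Roommate i's FOC: ∂u_i/∂c_i = α_i − c_i = 0, so c_i* = α_i.
NE contributions = (2, 0.6, 4.4); G = 7.
u_3 = α_3·G − ½·(c_3)² = 4.4·7 − ½·4.4² = 21.12.

21.12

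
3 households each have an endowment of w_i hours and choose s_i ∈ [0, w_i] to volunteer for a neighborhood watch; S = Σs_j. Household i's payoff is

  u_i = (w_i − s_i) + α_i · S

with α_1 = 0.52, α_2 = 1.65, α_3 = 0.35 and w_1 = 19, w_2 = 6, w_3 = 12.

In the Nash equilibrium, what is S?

6

∂u_i/∂s_i = α_i − 1, so household i contributes w_i if α_i > 1, else 0.
α_i > 1 for i ∈ {2}; NE contributions (0, 6, 0), S = 6.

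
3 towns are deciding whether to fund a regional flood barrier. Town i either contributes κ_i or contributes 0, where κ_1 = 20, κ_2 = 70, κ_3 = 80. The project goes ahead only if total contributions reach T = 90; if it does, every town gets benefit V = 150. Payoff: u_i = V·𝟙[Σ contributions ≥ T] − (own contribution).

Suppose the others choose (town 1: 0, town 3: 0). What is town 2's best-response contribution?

0

Others' total = 0. Even contributing 70 gives 70 < 90: no benefit either way.
Best response: 0.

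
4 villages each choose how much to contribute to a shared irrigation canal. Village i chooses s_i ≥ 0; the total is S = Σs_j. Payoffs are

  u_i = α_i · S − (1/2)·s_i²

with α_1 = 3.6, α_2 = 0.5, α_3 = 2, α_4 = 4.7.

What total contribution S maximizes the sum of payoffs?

Planner FOC: ∂(Σu_j)/∂s_i = (Σα_j) − s_i = 0, so s_i^SO = Σα_j = 10.8 for every i; S^SO = 43.2.

43.2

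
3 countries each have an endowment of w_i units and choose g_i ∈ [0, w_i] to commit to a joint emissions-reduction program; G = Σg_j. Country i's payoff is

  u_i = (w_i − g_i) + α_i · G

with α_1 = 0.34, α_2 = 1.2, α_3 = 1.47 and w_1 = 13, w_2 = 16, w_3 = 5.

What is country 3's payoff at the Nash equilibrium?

30.87

∂u_i/∂g_i = α_i − 1, so country i contributes w_i if α_i > 1, else 0.
α_i > 1 for i ∈ {2, 3}; NE contributions (0, 16, 5), G = 21.
u_3 = (5 − 5) + 1.47·21 = 30.87.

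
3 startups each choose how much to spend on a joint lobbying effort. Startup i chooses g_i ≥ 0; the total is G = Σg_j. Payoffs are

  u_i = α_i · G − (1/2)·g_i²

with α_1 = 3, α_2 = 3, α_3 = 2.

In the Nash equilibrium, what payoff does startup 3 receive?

Startup i's FOC: ∂u_i/∂g_i = α_i − g_i = 0, so g_i* = α_i.
NE contributions = (3, 3, 2); G = 8.
u_3 = α_3·G − ½·(g_3)² = 2·8 − ½·2² = 14.

14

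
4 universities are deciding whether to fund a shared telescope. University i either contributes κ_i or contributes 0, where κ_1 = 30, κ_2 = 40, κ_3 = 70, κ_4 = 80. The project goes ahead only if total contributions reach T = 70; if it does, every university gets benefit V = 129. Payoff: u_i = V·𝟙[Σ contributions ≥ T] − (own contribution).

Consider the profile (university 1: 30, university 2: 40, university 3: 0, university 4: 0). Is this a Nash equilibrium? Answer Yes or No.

Total = 70 ≥ 70: provided.
University 1 (pledges 30, payoff 99): dropping to 0 → total 40, payoff 0. No gain.
University 2 (pledges 40, payoff 89): dropping to 0 → total 30, payoff 0. No gain.
University 3 (pledges 0, payoff 129): pledging 70 → total 140, payoff 59. No gain.
University 4 (pledges 0, payoff 129): pledging 80 → total 150, payoff 49. No gain.

Yes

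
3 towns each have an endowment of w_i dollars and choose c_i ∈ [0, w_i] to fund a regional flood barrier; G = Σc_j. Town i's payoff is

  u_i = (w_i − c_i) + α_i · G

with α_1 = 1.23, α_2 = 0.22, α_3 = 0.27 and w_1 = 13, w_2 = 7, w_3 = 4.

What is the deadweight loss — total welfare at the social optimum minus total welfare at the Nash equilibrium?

∂u_i/∂c_i = α_i − 1, so town i contributes w_i if α_i > 1, else 0.
α_i > 1 for i ∈ {1}; NE contributions (13, 0, 0), G = 13.
W^NE = Σw_i − G^NE + (Σα_i)·G^NE = 24 + 0.72·13 = 33.36.
Planner: ∂(Σu_j)/∂c_i = Σα_j − 1 = 0.72 > 0, so everyone contributes w_i; G^SO = 24, W^SO = 24 + 0.72·24 = 41.28.
Deadweight loss = 7.92.

7.92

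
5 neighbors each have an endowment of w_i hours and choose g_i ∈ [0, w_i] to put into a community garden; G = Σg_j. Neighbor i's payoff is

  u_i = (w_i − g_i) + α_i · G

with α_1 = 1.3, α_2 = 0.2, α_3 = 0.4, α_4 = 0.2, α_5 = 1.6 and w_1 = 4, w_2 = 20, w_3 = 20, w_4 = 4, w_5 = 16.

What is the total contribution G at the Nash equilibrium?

20

∂u_i/∂g_i = α_i − 1, so neighbor i contributes w_i if α_i > 1, else 0.
α_i > 1 for i ∈ {1, 5}; NE contributions (4, 0, 0, 0, 16), G = 20.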